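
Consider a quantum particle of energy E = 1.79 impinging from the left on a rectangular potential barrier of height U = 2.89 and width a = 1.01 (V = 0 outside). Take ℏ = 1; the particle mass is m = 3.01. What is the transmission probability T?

Since E < U the interior solution is evanescent with decay constant κ = √(2m(U − E))/ℏ = 2.573.
κa = 2.599, sinh(κa) = 6.688.
The exact tunnelling result is T⁻¹ = 1 + U² sinh²(κa) / [4E(U − E)] = 48.44, so T = 0.0206.

T = 0.0206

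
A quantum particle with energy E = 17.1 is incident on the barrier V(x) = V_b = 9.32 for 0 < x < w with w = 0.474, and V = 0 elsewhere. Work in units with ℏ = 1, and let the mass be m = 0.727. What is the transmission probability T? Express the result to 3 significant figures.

T = 0.860

E > V_b: inside the barrier k₂ = √(2m(E − V_b))/ℏ = 3.363, k₂w = 1.594.
T = [1 + V_b² sin²(k₂w) / (4E(E − V_b))]⁻¹ = 1/1.163 = 0.860.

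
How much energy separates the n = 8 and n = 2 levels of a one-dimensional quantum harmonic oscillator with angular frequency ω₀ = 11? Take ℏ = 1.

ΔE = 66.0

E_n = ℏω₀(n + ½), so ΔE = (8 − 2) ℏω₀ = 6 × 11 = 66.00.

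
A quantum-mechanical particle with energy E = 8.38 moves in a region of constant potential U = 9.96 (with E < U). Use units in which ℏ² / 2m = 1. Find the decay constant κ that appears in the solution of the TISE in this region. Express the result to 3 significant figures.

κ = 1.26

Since E < U the TISE in this region is ψ'' = κ²ψ with κ = √(2m(U − E))/ℏ.
κ = √(2 × 0.5 × 1.58) = 1.257.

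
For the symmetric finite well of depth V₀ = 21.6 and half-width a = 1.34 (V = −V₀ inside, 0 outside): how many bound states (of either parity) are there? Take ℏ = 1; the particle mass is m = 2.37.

Define the well-strength parameter z₀ = (a/ℏ)√(2mV₀) = 1.34 × √(2·2.37·21.6) = 13.56.
A new bound state (alternating even/odd) appears each time z₀ passes a multiple of π/2, so N = ⌊2z₀/π⌋ + 1 = ⌊8.632⌋ + 1 = 9.

N = 9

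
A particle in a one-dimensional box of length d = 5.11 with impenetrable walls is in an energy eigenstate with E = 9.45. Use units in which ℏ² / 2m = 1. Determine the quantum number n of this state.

From E_n = n²π²ℏ²/(2md²) invert to n = √(2md²E)/(πℏ).
n = (5.11/π) × √(2 × 0.5 × 9.45) = 5.000 → n = 5.

n = 5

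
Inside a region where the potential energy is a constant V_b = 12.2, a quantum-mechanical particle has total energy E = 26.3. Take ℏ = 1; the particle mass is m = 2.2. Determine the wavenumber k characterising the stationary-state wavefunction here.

With E > V_b the solution is oscillatory, ψ ∝ e^{±ikx} with k = √(2m(E − V_b))/ℏ.
k = √(2 × 2.2 × 14.1) = 7.877.

k = 7.88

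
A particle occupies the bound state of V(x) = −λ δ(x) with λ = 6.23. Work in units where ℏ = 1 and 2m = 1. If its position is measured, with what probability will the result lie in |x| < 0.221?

The normalised bound state is ψ = √κ e^{−κ|x|} with κ = mλ/ℏ² = 3.115.
P(|x| < d) = ∫_{−d}^{d} κ e^{−2κ|x|} dx = 1 − e^{−2κd} = 1 − e^{−1.377} = 0.7476.

P = 0.748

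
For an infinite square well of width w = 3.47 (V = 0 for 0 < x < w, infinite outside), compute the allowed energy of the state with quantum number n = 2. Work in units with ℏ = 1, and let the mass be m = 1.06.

E = 1.55

Requiring ψ(0) = ψ(w) = 0 quantises k = nπ/w, hence E_n = ℏ²k²/2m = n²π²ℏ²/(2mw²).
E_2 = 2² × π² / (2 × 1.06 × 3.47²) = 1.547.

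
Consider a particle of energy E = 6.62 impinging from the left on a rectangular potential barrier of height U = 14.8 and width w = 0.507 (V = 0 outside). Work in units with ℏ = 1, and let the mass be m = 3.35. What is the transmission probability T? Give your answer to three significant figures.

E < U: inside the barrier ψ ∝ e^{±κx} with κ = √(2m(U − E))/ℏ = 7.403.
κw = 3.753, sinh(κw) = 21.32.
Matching ψ, ψ′ at both faces gives T = [1 + U² sinh²(κw) / (4E(U − E))]⁻¹ = 1/460.7 = 0.00217.

T = 0.00217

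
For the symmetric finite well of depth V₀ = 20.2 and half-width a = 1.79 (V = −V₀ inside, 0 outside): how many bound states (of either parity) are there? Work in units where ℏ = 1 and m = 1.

N = 8

The dimensionless depth is z₀ = a√(2mV₀)/ℏ = 1.79 × √(40.40) = 11.38.
A new bound state (alternating even/odd) appears each time z₀ passes a multiple of π/2, so N = ⌊2z₀/π⌋ + 1 = ⌊7.243⌋ + 1 = 8.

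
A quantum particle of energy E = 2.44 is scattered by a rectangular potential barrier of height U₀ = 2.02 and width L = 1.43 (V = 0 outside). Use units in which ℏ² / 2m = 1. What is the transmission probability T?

T = 0.611

E > U₀: inside the barrier k₂ = √(2m(E − U₀))/ℏ = 0.6481, k₂L = 0.9267.
Matching at both interfaces gives T⁻¹ = 1 + U₀² sin²(k₂L) / [4E(E − U₀)] = 1.637, hence T = 0.611.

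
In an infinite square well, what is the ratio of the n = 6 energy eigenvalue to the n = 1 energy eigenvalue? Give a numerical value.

36

Since E_n ∝ n², the ratio is (6/1)² = 36.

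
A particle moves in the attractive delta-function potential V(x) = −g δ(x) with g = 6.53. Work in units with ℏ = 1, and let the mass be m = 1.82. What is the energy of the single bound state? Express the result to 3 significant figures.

E = -38.8

The bound state is ψ(x) = √κ e^{−κ|x|}. The derivative jump ψ'(0⁺) − ψ'(0⁻) = −(2mg/ℏ²)ψ(0) fixes κ = mg/ℏ² = 11.88.
Then E = −ℏ²κ²/(2m) = −mg²/(2ℏ²) = -38.80.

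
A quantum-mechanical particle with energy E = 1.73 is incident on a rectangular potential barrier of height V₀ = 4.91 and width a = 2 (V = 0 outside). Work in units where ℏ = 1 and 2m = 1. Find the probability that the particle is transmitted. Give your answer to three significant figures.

T = 0.00291

E < V₀: inside the barrier ψ ∝ e^{±κx} with κ = √(2m(V₀ − E))/ℏ = 1.783.
κa = 3.567, sinh(κa) = 17.68.
The exact tunnelling result is T⁻¹ = 1 + V₀² sinh²(κa) / [4E(V₀ − E)] = 343.5, so T = 0.00291.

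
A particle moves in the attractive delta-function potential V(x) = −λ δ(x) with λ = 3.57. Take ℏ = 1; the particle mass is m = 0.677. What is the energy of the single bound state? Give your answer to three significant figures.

E = -4.31

For x ≠ 0 the bound state is ψ ∝ e^{−κ|x|}; integrating the TISE across the delta gives the cusp condition 2κ = 2mλ/ℏ², so κ = 2.417.
Then E = −ℏ²κ²/(2m) = −mλ²/(2ℏ²) = -4.314.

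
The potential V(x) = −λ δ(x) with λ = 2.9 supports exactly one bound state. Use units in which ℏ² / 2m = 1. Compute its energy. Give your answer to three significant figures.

For x ≠ 0 the bound state is ψ ∝ e^{−κ|x|}; integrating the TISE across the delta gives the cusp condition 2κ = 2mλ/ℏ², so κ = 1.450.
Then E = −ℏ²κ²/(2m) = −mλ²/(2ℏ²) = -2.103.

E = -2.10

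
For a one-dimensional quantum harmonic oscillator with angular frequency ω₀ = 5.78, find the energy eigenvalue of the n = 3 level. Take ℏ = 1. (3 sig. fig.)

E = 20.2

The oscillator eigenvalues are E_n = ℏω₀(n + ½), so E_3 = 5.78 × 3.5 = 20.23.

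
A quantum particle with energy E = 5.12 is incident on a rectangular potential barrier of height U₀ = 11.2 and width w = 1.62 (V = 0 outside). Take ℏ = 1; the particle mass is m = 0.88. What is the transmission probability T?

T = 0.0000991

Since E < U₀ the interior solution is evanescent with decay constant κ = √(2m(U₀ − E))/ℏ = 3.271.
κw = 5.299, sinh(κw) = 100.1.
The exact tunnelling result is T⁻¹ = 1 + U₀² sinh²(κw) / [4E(U₀ − E)] = 10100, so T = 0.0000991.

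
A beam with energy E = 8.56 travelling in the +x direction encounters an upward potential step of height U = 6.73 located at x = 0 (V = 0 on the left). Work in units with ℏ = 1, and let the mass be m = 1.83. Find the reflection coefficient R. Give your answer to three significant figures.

The wavenumbers are k₁ = √(2mE)/ℏ = 5.597 on the left and k₂ = √(2m(E − U))/ℏ = 2.588 on the right.
Matching ψ and ψ′ at x = 0 gives r = (k₁ − k₂)/(k₁ + k₂), so R = r² = 0.1352 and T = 1 − R = 0.8648.

R = 0.135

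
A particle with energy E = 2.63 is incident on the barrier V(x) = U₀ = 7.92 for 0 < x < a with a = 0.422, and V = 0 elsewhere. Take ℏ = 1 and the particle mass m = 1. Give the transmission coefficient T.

Since E < U₀ the interior solution is evanescent with decay constant κ = √(2m(U₀ − E))/ℏ = 3.253.
κa = 1.373, sinh(κa) = 1.846.
The exact tunnelling result is T⁻¹ = 1 + U₀² sinh²(κa) / [4E(U₀ − E)] = 4.842, so T = 0.207.

T = 0.207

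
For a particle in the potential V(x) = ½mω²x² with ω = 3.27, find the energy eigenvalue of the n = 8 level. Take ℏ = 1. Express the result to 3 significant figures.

The oscillator eigenvalues are E_n = ℏω(n + ½), so E_8 = 3.27 × 8.5 = 27.80.

E = 27.8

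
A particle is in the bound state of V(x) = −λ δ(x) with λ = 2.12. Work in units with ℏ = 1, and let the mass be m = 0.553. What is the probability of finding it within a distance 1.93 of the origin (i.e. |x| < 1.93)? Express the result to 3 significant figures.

P = 0.989

The normalised bound state is ψ = √κ e^{−κ|x|} with κ = mλ/ℏ² = 1.172.
P(|x| < d) = ∫_{−d}^{d} κ e^{−2κ|x|} dx = 1 − e^{−2κd} = 1 − e^{−4.525} = 0.9892.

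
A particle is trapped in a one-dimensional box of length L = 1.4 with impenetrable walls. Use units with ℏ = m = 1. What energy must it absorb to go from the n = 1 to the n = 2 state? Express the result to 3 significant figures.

ΔE = 7.55

E_n = n²π²ℏ²/(2mL²), so ΔE = (2² − 1²) π²ℏ²/(2mL²).
ΔE = 3 × π² / (2 × 1 × 1.4²) = 7.553.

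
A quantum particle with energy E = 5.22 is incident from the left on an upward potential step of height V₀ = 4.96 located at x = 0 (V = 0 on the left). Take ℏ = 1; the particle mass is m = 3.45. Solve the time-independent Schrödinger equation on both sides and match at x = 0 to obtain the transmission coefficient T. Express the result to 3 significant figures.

T = 0.597

The wavenumbers are k₁ = √(2mE)/ℏ = 6.001 on the left and k₂ = √(2m(E − V₀))/ℏ = 1.339 on the right.
Continuity of ψ and ψ′ at the step yields the reflection amplitude r = (k₁ − k₂)/(k₁ + k₂) = 0.6351; thus R = |r|² = 0.4033, T = 0.5967.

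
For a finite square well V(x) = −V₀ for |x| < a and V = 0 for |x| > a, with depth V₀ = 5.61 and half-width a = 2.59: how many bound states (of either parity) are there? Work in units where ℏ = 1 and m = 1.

The dimensionless depth is z₀ = a√(2mV₀)/ℏ = 2.59 × √(11.22) = 8.676.
A new bound state (alternating even/odd) appears each time z₀ passes a multiple of π/2, so N = ⌊2z₀/π⌋ + 1 = ⌊5.523⌋ + 1 = 6.

N = 6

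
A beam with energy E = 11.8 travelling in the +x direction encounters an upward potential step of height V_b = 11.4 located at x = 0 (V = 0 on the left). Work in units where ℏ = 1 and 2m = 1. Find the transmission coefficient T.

T = 0.525

The wavenumbers are k₁ = √(2mE)/ℏ = 3.435 on the left and k₂ = √(2m(E − V_b))/ℏ = 0.6325 on the right.
Matching ψ and ψ′ at x = 0 gives r = (k₁ − k₂)/(k₁ + k₂), so R = r² = 0.4748 and T = 1 − R = 0.5252.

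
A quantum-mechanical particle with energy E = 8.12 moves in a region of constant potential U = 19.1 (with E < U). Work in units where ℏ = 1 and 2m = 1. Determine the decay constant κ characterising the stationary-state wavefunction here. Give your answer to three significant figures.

κ = 3.31

Since E < U the TISE in this region is ψ'' = κ²ψ with κ = √(2m(U − E))/ℏ.
κ = √(2 × 0.5 × 10.98) = 3.314.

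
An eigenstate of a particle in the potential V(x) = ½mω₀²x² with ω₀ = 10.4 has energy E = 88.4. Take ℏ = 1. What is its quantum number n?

n = 8

E_n = ℏω₀(n + ½) ⇒ n = E/(ℏω₀) − ½ = 88.4/10.4 − 0.5 = 8.000 → n = 8.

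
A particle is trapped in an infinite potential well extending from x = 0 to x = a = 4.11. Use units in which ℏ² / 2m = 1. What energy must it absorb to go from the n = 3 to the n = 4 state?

ΔE = 4.09

E_n = n²π²ℏ²/(2ma²), so ΔE = (4² − 3²) π²ℏ²/(2ma²).
ΔE = 7 × π² / (2 × 0.5 × 4.11²) = 4.090.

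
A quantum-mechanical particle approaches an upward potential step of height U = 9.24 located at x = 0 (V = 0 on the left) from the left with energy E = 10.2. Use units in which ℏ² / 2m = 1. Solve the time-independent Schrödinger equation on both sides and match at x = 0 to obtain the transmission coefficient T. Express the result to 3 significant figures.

On each side the TISE gives plane waves with k = √(2m(E − V))/ℏ: k₁ = √(2·½·10.2) = 3.194, k₂ = √(2·½·0.96) = 0.9798.
Continuity of ψ and ψ′ at the step yields the reflection amplitude r = (k₁ − k₂)/(k₁ + k₂) = 0.5305; thus R = |r|² = 0.2814, T = 0.7186.

T = 0.719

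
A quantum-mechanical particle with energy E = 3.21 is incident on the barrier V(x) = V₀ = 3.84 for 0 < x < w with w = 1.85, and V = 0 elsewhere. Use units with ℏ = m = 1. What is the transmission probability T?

E < V₀: inside the barrier ψ ∝ e^{±κx} with κ = √(2m(V₀ − E))/ℏ = 1.122.
κw = 2.077, sinh(κw) = 3.926.
Matching ψ, ψ′ at both faces gives T = [1 + V₀² sinh²(κw) / (4E(V₀ − E))]⁻¹ = 1/29.10 = 0.0344.

T = 0.0344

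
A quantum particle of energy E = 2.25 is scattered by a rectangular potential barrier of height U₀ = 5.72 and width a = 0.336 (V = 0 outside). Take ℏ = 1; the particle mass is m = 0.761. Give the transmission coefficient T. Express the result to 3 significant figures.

T = 0.568

Since E < U₀ the interior solution is evanescent with decay constant κ = √(2m(U₀ − E))/ℏ = 2.298.
κa = 0.7722, sinh(κa) = 0.8512.
Matching ψ, ψ′ at both faces gives T = [1 + U₀² sinh²(κa) / (4E(U₀ − E))]⁻¹ = 1/1.759 = 0.568.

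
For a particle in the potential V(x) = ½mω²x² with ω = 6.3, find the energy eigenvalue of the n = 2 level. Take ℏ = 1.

Using E_n = (n + ½)ℏω: E_2 = 2.5 × 6.3 = 15.75.

E = 15.8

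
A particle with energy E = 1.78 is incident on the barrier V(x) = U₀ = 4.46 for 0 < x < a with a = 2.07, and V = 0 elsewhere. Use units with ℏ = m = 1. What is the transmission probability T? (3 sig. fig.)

E < U₀: inside the barrier ψ ∝ e^{±κx} with κ = √(2m(U₀ − E))/ℏ = 2.315.
κa = 4.792, sinh(κa) = 60.29.
The exact tunnelling result is T⁻¹ = 1 + U₀² sinh²(κa) / [4E(U₀ − E)] = 3790, so T = 0.000264.

T = 0.000264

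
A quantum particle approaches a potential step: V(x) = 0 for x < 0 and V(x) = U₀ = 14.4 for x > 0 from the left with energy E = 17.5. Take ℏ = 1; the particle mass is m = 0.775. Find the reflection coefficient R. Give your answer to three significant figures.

The wavenumbers are k₁ = √(2mE)/ℏ = 5.208 on the left and k₂ = √(2m(E − U₀))/ℏ = 2.192 on the right.
Continuity of ψ and ψ′ at the step yields the reflection amplitude r = (k₁ − k₂)/(k₁ + k₂) = 0.4076; thus R = |r|² = 0.1661, T = 0.8339.

R = 0.166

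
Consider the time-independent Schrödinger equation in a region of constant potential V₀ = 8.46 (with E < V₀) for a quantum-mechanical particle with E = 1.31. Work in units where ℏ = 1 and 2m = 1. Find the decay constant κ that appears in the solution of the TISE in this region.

Since E < V₀ the TISE in this region is ψ'' = κ²ψ with κ = √(2m(V₀ − E))/ℏ.
κ = √(2 × 0.5 × 7.15) = 2.674.

κ = 2.67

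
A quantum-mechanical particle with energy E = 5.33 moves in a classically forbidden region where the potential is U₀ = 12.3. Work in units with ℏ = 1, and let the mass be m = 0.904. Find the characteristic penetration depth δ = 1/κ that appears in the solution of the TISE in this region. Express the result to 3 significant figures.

δ = 0.282

Since E < U₀ the TISE in this region is ψ'' = κ²ψ with κ = √(2m(U₀ − E))/ℏ.
κ = √(2 × 0.904 × 6.97) = 3.550. The penetration depth is δ = 1/κ = 0.282.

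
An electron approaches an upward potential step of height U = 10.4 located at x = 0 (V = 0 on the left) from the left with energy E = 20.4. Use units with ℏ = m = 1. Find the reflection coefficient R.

On each side the TISE gives plane waves with k = √(2m(E − V))/ℏ: k₁ = √(2·1·20.4) = 6.387, k₂ = √(2·1·10) = 4.472.
Continuity of ψ and ψ′ at the step yields the reflection amplitude r = (k₁ − k₂)/(k₁ + k₂) = 0.1764; thus R = |r|² = 0.03111, T = 0.9689.

R = 0.0311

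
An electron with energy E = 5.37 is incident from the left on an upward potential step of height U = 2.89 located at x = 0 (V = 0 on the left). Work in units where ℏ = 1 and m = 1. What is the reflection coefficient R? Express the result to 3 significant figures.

On each side the TISE gives plane waves with k = √(2m(E − V))/ℏ: k₁ = √(2·1·5.37) = 3.277, k₂ = √(2·1·2.48) = 2.227.
Continuity of ψ and ψ′ at the step yields the reflection amplitude r = (k₁ − k₂)/(k₁ + k₂) = 0.1908; thus R = |r|² = 0.03640, T = 0.9636.

R = 0.0364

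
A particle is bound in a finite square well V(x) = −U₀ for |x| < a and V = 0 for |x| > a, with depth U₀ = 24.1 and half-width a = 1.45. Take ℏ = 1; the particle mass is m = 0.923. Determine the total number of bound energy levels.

The dimensionless depth is z₀ = a√(2mU₀)/ℏ = 1.45 × √(44.49) = 9.671.
The even/odd transcendental equations gain one root per π/2 in z₀, giving N = 1 + ⌊2z₀/π⌋ = 1 + ⌊6.157⌋ = 7.

N = 7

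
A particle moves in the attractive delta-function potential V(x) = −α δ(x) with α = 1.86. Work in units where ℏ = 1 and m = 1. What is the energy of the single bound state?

E = -1.73

The bound state is ψ(x) = √κ e^{−κ|x|}. The derivative jump ψ'(0⁺) − ψ'(0⁻) = −(2mα/ℏ²)ψ(0) fixes κ = mα/ℏ² = 1.860.
Then E = −ℏ²κ²/(2m) = −mα²/(2ℏ²) = -1.730.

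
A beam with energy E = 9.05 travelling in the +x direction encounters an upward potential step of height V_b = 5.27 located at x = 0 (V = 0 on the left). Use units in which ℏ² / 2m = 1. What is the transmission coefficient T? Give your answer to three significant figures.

On each side the TISE gives plane waves with k = √(2m(E − V))/ℏ: k₁ = √(2·½·9.05) = 3.008, k₂ = √(2·½·3.78) = 1.944.
Continuity of ψ and ψ′ at the step yields the reflection amplitude r = (k₁ − k₂)/(k₁ + k₂) = 0.2149; thus R = |r|² = 0.04616, T = 0.9538.

T = 0.954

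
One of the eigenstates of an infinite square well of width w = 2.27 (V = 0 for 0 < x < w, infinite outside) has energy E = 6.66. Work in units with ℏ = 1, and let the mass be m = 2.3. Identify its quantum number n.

n = 4

For an infinite well E_n = n²π²ℏ²/(2mw²), so n = (w/πℏ)√(2mE).
n = (2.27/π) × √(2 × 2.3 × 6.66) = 3.999 → n = 4.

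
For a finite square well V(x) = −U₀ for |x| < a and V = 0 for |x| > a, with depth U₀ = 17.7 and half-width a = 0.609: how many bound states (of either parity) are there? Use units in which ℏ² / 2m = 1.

N = 2

Define the well-strength parameter z₀ = (a/ℏ)√(2mU₀) = 0.609 × √(2·0.5·17.7) = 2.562.
A new bound state (alternating even/odd) appears each time z₀ passes a multiple of π/2, so N = ⌊2z₀/π⌋ + 1 = ⌊1.631⌋ + 1 = 2.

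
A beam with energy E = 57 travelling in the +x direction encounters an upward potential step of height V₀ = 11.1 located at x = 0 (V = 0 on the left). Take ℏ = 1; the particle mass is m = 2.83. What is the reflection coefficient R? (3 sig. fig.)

R = 0.00293

The wavenumbers are k₁ = √(2mE)/ℏ = 17.96 on the left and k₂ = √(2m(E − V₀))/ℏ = 16.12 on the right.
Continuity of ψ and ψ′ at the step yields the reflection amplitude r = (k₁ − k₂)/(k₁ + k₂) = 0.05409; thus R = |r|² = 0.002926, T = 0.9971.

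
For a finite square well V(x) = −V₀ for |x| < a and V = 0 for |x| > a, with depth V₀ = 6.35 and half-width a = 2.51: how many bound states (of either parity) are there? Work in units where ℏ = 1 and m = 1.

N = 6

Define the well-strength parameter z₀ = (a/ℏ)√(2mV₀) = 2.51 × √(2·1·6.35) = 8.945.
The even/odd transcendental equations gain one root per π/2 in z₀, giving N = 1 + ⌊2z₀/π⌋ = 1 + ⌊5.695⌋ = 6.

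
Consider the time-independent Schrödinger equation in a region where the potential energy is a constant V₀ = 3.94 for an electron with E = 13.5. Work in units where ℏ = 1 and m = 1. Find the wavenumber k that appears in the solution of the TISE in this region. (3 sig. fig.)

With E > V₀ the solution is oscillatory, ψ ∝ e^{±ikx} with k = √(2m(E − V₀))/ℏ.
k = √(2 × 1 × 9.56) = 4.373.

k = 4.37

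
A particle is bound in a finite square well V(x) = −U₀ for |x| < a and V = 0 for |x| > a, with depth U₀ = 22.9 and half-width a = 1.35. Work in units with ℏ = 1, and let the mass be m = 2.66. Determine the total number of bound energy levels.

N = 10

The dimensionless depth is z₀ = a√(2mU₀)/ℏ = 1.35 × √(121.8) = 14.90.
The even/odd transcendental equations gain one root per π/2 in z₀, giving N = 1 + ⌊2z₀/π⌋ = 1 + ⌊9.486⌋ = 10.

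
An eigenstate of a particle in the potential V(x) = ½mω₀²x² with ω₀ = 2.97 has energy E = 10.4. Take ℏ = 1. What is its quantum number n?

Invert E_n = (n + ½)ℏω₀: n = E/ℏω₀ − ½ = 3.002, so n = 3.

n = 3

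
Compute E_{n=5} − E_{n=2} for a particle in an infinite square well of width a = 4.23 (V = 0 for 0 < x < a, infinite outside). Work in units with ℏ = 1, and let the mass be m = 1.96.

E_n = n²π²ℏ²/(2ma²), so ΔE = (5² − 2²) π²ℏ²/(2ma²).
ΔE = 21 × π² / (2 × 1.96 × 4.23²) = 2.955.

ΔE = 2.95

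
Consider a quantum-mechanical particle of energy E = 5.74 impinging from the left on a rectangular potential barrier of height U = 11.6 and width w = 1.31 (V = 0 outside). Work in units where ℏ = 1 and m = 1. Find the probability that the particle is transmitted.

E < U: inside the barrier ψ ∝ e^{±κx} with κ = √(2m(U − E))/ℏ = 3.423.
κw = 4.485, sinh(κw) = 44.32.
The exact tunnelling result is T⁻¹ = 1 + U² sinh²(κw) / [4E(U − E)] = 1966, so T = 0.000509.

T = 0.000509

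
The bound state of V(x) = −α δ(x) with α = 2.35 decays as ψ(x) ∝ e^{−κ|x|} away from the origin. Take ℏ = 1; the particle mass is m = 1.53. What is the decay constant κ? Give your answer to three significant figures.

Integrating the TISE across x = 0 gives the cusp condition ψ'(0⁺) − ψ'(0⁻) = −(2mα/ℏ²)ψ(0).
With ψ ∝ e^{−κ|x|} this yields −2κ = −2mα/ℏ², so κ = mα/ℏ² = 3.596.

κ = 3.60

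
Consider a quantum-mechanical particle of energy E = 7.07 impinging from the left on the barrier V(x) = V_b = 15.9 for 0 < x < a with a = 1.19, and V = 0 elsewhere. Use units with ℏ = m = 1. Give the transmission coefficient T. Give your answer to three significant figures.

T = 0.000179

Since E < V_b the interior solution is evanescent with decay constant κ = √(2m(V_b − E))/ℏ = 4.202.
κa = 5.001, sinh(κa) = 74.27.
Matching ψ, ψ′ at both faces gives T = [1 + V_b² sinh²(κa) / (4E(V_b − E))]⁻¹ = 1/5585 = 0.000179.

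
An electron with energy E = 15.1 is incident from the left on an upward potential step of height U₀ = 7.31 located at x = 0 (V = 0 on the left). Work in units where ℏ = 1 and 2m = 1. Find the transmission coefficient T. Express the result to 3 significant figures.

T = 0.973

On each side the TISE gives plane waves with k = √(2m(E − V))/ℏ: k₁ = √(2·½·15.1) = 3.886, k₂ = √(2·½·7.79) = 2.791.
Matching ψ and ψ′ at x = 0 gives r = (k₁ − k₂)/(k₁ + k₂), so R = r² = 0.02689 and T = 1 − R = 0.9731.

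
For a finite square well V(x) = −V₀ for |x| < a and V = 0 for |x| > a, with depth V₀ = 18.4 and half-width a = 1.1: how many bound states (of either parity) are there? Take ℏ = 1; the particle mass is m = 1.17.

Define the well-strength parameter z₀ = (a/ℏ)√(2mV₀) = 1.1 × √(2·1.17·18.4) = 7.218.
The even/odd transcendental equations gain one root per π/2 in z₀, giving N = 1 + ⌊2z₀/π⌋ = 1 + ⌊4.595⌋ = 5.

N = 5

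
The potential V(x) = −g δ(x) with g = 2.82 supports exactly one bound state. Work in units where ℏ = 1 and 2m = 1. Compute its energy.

The bound state is ψ(x) = √κ e^{−κ|x|}. The derivative jump ψ'(0⁺) − ψ'(0⁻) = −(2mg/ℏ²)ψ(0) fixes κ = mg/ℏ² = 1.410.
Then E = −ℏ²κ²/(2m) = −mg²/(2ℏ²) = -1.988.

E = -1.99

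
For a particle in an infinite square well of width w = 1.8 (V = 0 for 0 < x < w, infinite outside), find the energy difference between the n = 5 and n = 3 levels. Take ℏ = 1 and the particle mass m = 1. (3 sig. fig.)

ΔE = 24.4

E_n = n²π²ℏ²/(2mw²), so ΔE = (5² − 3²) π²ℏ²/(2mw²).
ΔE = 16 × π² / (2 × 1 × 1.8²) = 24.37.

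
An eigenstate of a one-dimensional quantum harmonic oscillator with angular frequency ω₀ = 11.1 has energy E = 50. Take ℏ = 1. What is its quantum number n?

Invert E_n = (n + ½)ℏω₀: n = E/ℏω₀ − ½ = 4.005, so n = 4.

n = 4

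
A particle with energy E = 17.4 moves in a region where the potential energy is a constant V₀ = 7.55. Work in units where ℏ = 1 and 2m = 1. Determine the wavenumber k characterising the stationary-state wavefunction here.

k = 3.14

With E > V₀ the solution is oscillatory, ψ ∝ e^{±ikx} with k = √(2m(E − V₀))/ℏ.
k = √(2 × 0.5 × 9.85) = 3.138.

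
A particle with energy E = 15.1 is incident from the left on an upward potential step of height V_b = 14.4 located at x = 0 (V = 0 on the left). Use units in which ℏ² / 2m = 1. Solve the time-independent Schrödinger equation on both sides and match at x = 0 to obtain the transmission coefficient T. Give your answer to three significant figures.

On each side the TISE gives plane waves with k = √(2m(E − V))/ℏ: k₁ = √(2·½·15.1) = 3.886, k₂ = √(2·½·0.7) = 0.8367.
Continuity of ψ and ψ′ at the step yields the reflection amplitude r = (k₁ − k₂)/(k₁ + k₂) = 0.6457; thus R = |r|² = 0.4169, T = 0.5831.

T = 0.583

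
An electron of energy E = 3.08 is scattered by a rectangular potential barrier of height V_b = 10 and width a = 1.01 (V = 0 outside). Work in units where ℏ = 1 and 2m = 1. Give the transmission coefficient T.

Since E < V_b the interior solution is evanescent with decay constant κ = √(2m(V_b − E))/ℏ = 2.631.
κa = 2.657, sinh(κa) = 7.091.
Matching ψ, ψ′ at both faces gives T = [1 + V_b² sinh²(κa) / (4E(V_b − E))]⁻¹ = 1/59.98 = 0.0167.

T = 0.0167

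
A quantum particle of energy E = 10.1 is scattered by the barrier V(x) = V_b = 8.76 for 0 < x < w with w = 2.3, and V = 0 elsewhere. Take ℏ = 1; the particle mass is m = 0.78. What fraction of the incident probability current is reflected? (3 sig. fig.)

E > V_b: inside the barrier k₂ = √(2m(E − V_b))/ℏ = 1.446, k₂w = 3.325.
Matching at both interfaces gives T⁻¹ = 1 + V_b² sin²(k₂w) / [4E(E − V_b)] = 1.047, hence T = 0.955.
R = 1 − T = 0.0452.

R = 0.0452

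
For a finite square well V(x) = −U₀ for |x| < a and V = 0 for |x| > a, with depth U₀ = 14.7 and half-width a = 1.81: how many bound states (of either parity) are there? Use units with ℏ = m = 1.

Define the well-strength parameter z₀ = (a/ℏ)√(2mU₀) = 1.81 × √(2·1·14.7) = 9.814.
A new bound state (alternating even/odd) appears each time z₀ passes a multiple of π/2, so N = ⌊2z₀/π⌋ + 1 = ⌊6.248⌋ + 1 = 7.

N = 7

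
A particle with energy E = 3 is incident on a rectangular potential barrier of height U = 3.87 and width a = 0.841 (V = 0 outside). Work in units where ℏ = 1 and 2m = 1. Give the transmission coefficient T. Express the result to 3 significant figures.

T = 0.481

E < U: inside the barrier ψ ∝ e^{±κx} with κ = √(2m(U − E))/ℏ = 0.9327.
κa = 0.7844, sinh(κa) = 0.8674.
Matching ψ, ψ′ at both faces gives T = [1 + U² sinh²(κa) / (4E(U − E))]⁻¹ = 1/2.079 = 0.481.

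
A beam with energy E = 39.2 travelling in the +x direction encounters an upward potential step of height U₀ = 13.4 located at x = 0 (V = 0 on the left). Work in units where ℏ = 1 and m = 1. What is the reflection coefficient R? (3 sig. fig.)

On each side the TISE gives plane waves with k = √(2m(E − V))/ℏ: k₁ = √(2·1·39.2) = 8.854, k₂ = √(2·1·25.8) = 7.183.
Continuity of ψ and ψ′ at the step yields the reflection amplitude r = (k₁ − k₂)/(k₁ + k₂) = 0.1042; thus R = |r|² = 0.01086, T = 0.9891.

R = 0.0109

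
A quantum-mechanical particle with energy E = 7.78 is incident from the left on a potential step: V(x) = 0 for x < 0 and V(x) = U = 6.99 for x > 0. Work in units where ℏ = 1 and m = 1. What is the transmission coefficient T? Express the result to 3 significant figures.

T = 0.733

On each side the TISE gives plane waves with k = √(2m(E − V))/ℏ: k₁ = √(2·1·7.78) = 3.945, k₂ = √(2·1·0.79) = 1.257.
Matching ψ and ψ′ at x = 0 gives r = (k₁ − k₂)/(k₁ + k₂), so R = r² = 0.2670 and T = 1 − R = 0.7330.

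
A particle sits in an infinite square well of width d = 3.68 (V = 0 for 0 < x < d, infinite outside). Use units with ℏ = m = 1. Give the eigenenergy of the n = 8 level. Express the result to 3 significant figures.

Requiring ψ(0) = ψ(d) = 0 quantises k = nπ/d, hence E_n = ℏ²k²/2m = n²π²ℏ²/(2md²).
E_8 = 8² × π² / (2 × 1 × 3.68²) = 23.32.

E = 23.3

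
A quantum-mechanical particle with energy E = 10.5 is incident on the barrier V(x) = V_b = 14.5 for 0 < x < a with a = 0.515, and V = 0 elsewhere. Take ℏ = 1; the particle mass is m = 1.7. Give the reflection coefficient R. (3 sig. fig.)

Since E < V_b the interior solution is evanescent with decay constant κ = √(2m(V_b − E))/ℏ = 3.688.
κa = 1.899, sinh(κa) = 3.266.
The exact tunnelling result is T⁻¹ = 1 + V_b² sinh²(κa) / [4E(V_b − E)] = 14.35, so T = 0.0697.
R = 1 − T = 0.930.

R = 0.930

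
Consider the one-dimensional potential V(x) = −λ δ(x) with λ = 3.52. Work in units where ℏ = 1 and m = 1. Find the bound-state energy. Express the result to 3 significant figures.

The bound state is ψ(x) = √κ e^{−κ|x|}. The derivative jump ψ'(0⁺) − ψ'(0⁻) = −(2mλ/ℏ²)ψ(0) fixes κ = mλ/ℏ² = 3.520.
Then E = −ℏ²κ²/(2m) = −mλ²/(2ℏ²) = -6.195.

E = -6.20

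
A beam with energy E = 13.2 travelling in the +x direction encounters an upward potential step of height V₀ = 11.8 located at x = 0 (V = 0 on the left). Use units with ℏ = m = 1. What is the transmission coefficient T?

The wavenumbers are k₁ = √(2mE)/ℏ = 5.138 on the left and k₂ = √(2m(E − V₀))/ℏ = 1.673 on the right.
Matching ψ and ψ′ at x = 0 gives r = (k₁ − k₂)/(k₁ + k₂), so R = r² = 0.2587 and T = 1 − R = 0.7413.

T = 0.741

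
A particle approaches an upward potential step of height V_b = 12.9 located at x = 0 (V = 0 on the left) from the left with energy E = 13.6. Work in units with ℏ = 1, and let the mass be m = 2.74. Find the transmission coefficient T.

T = 0.603

On each side the TISE gives plane waves with k = √(2m(E − V))/ℏ: k₁ = √(2·2.74·13.6) = 8.633, k₂ = √(2·2.74·0.7) = 1.959.
Continuity of ψ and ψ′ at the step yields the reflection amplitude r = (k₁ − k₂)/(k₁ + k₂) = 0.6302; thus R = |r|² = 0.3971, T = 0.6029.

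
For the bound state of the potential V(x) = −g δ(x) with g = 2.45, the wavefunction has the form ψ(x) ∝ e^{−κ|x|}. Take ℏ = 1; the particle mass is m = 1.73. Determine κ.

Integrate −(ℏ²/2m)ψ'' − gδ(x)ψ = Eψ from −ε to +ε: the ψ'' term gives ψ'(0⁺) − ψ'(0⁻) and the δ term gives −(2mg/ℏ²)ψ(0).
With ψ ∝ e^{−κ|x|} this yields −2κ = −2mg/ℏ², so κ = mg/ℏ² = 4.239.

κ = 4.24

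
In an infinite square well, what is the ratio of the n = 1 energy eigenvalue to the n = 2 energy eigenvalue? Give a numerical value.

Since E_n ∝ n², the ratio is (1/2)² = 0.25.

0.25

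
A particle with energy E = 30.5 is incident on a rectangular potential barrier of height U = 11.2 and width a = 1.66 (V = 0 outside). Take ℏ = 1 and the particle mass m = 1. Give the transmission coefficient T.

T = 0.969

E > U: inside the barrier k₂ = √(2m(E − U))/ℏ = 6.213, k₂a = 10.31.
T = [1 + U² sin²(k₂a) / (4E(E − U))]⁻¹ = 1/1.032 = 0.969.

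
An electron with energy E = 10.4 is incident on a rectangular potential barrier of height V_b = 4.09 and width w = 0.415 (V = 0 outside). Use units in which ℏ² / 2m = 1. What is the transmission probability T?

Above the barrier the interior wavenumber is k₂ = √(2m(E − V_b))/ℏ = 2.512, giving phase k₂w = 1.042.
Matching at both interfaces gives T⁻¹ = 1 + V_b² sin²(k₂w) / [4E(E − V_b)] = 1.048, hence T = 0.955.

T = 0.955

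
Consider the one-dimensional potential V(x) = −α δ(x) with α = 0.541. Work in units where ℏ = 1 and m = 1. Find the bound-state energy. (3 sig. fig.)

The bound state is ψ(x) = √κ e^{−κ|x|}. The derivative jump ψ'(0⁺) − ψ'(0⁻) = −(2mα/ℏ²)ψ(0) fixes κ = mα/ℏ² = 0.5410.
Then E = −ℏ²κ²/(2m) = −mα²/(2ℏ²) = -0.1463.

E = -0.146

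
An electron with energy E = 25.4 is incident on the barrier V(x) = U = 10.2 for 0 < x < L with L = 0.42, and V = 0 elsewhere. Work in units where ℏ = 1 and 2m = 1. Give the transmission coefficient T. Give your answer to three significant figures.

T = 0.937

E > U: inside the barrier k₂ = √(2m(E − U))/ℏ = 3.899, k₂L = 1.637.
Matching at both interfaces gives T⁻¹ = 1 + U² sin²(k₂L) / [4E(E − U)] = 1.067, hence T = 0.937.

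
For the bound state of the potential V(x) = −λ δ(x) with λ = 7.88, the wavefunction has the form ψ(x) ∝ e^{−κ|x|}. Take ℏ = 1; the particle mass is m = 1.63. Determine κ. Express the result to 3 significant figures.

κ = 12.8

Integrating the TISE across x = 0 gives the cusp condition ψ'(0⁺) − ψ'(0⁻) = −(2mλ/ℏ²)ψ(0).
With ψ ∝ e^{−κ|x|} this yields −2κ = −2mλ/ℏ², so κ = mλ/ℏ² = 12.84.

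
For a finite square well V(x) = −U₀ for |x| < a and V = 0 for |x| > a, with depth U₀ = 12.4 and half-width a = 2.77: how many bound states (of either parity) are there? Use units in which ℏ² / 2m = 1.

The dimensionless depth is z₀ = a√(2mU₀)/ℏ = 2.77 × √(12.40) = 9.754.
The even/odd transcendental equations gain one root per π/2 in z₀, giving N = 1 + ⌊2z₀/π⌋ = 1 + ⌊6.210⌋ = 7.

N = 7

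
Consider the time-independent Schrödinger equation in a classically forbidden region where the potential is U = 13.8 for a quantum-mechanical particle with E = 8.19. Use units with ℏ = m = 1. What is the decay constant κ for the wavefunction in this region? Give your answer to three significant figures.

κ = 3.35

Since E < U the TISE in this region is ψ'' = κ²ψ with κ = √(2m(U − E))/ℏ.
κ = √(2 × 1 × 5.61) = 3.350.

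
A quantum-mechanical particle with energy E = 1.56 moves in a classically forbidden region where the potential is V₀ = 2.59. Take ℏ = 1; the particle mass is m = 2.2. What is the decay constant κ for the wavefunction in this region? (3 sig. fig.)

κ = 2.13

Since E < V₀ the TISE in this region is ψ'' = κ²ψ with κ = √(2m(V₀ − E))/ℏ.
κ = √(2 × 2.2 × 1.03) = 2.129.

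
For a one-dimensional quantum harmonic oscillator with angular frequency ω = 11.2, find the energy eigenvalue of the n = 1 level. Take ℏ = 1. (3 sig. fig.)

E = 16.8

Using E_n = (n + ½)ℏω: E_1 = 1.5 × 11.2 = 16.80.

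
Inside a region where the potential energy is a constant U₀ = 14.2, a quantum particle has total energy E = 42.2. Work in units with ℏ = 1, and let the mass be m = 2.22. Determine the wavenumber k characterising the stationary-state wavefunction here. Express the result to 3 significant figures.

With E > U₀ the solution is oscillatory, ψ ∝ e^{±ikx} with k = √(2m(E − U₀))/ℏ.
k = √(2 × 2.22 × 28) = 11.15.

k = 11.1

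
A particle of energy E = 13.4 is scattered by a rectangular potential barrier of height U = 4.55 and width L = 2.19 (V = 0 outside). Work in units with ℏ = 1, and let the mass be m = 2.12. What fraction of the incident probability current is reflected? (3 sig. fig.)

R = 0.0240

Above the barrier the interior wavenumber is k₂ = √(2m(E − U))/ℏ = 6.126, giving phase k₂L = 13.42.
T = [1 + U² sin²(k₂L) / (4E(E − U))]⁻¹ = 1/1.025 = 0.976.
R = 1 − T = 0.0240.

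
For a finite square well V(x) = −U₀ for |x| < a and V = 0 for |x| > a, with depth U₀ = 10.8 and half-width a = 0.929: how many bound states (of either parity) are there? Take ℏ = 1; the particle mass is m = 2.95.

The dimensionless depth is z₀ = a√(2mU₀)/ℏ = 0.929 × √(63.72) = 7.416.
The even/odd transcendental equations gain one root per π/2 in z₀, giving N = 1 + ⌊2z₀/π⌋ = 1 + ⌊4.721⌋ = 5.

N = 5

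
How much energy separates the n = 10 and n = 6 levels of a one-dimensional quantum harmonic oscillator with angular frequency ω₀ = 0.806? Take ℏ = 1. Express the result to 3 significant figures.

ΔE = 3.22

E_n = ℏω₀(n + ½), so ΔE = (10 − 6) ℏω₀ = 4 × 0.806 = 3.224.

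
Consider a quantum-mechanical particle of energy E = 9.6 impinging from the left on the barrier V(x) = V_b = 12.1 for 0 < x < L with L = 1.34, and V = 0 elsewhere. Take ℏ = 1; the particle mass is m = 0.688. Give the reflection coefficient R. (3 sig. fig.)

E < V_b: inside the barrier ψ ∝ e^{±κx} with κ = √(2m(V_b − E))/ℏ = 1.855.
κL = 2.485, sinh(κL) = 5.961.
The exact tunnelling result is T⁻¹ = 1 + V_b² sinh²(κL) / [4E(V_b − E)] = 55.19, so T = 0.0181.
R = 1 − T = 0.982.

R = 0.982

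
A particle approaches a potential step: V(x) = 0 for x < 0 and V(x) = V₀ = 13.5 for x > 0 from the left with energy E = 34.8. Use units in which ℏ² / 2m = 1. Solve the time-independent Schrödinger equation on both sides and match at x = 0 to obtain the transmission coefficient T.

T = 0.985

The wavenumbers are k₁ = √(2mE)/ℏ = 5.899 on the left and k₂ = √(2m(E − V₀))/ℏ = 4.615 on the right.
Continuity of ψ and ψ′ at the step yields the reflection amplitude r = (k₁ − k₂)/(k₁ + k₂) = 0.1221; thus R = |r|² = 0.01491, T = 0.9851.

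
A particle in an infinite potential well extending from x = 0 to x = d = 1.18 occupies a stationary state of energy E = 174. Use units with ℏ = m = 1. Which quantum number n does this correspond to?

n = 7

For an infinite well E_n = n²π²ℏ²/(2md²), so n = (d/πℏ)√(2mE).
n = (1.18/π) × √(2 × 1 × 174) = 7.007 → n = 7.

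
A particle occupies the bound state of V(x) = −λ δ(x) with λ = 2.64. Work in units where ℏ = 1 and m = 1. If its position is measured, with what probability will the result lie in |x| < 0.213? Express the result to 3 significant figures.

P = 0.675

The normalised bound state is ψ = √κ e^{−κ|x|} with κ = mλ/ℏ² = 2.640.
P(|x| < d) = ∫_{−d}^{d} κ e^{−2κ|x|} dx = 1 − e^{−2κd} = 1 − e^{−1.125} = 0.6752.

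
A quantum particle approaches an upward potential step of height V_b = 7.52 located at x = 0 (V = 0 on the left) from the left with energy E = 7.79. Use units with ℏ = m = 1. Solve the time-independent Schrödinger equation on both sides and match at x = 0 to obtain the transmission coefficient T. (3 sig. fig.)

On each side the TISE gives plane waves with k = √(2m(E − V))/ℏ: k₁ = √(2·1·7.79) = 3.947, k₂ = √(2·1·0.27) = 0.7348.
Matching ψ and ψ′ at x = 0 gives r = (k₁ − k₂)/(k₁ + k₂), so R = r² = 0.4707 and T = 1 − R = 0.5293.

T = 0.529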